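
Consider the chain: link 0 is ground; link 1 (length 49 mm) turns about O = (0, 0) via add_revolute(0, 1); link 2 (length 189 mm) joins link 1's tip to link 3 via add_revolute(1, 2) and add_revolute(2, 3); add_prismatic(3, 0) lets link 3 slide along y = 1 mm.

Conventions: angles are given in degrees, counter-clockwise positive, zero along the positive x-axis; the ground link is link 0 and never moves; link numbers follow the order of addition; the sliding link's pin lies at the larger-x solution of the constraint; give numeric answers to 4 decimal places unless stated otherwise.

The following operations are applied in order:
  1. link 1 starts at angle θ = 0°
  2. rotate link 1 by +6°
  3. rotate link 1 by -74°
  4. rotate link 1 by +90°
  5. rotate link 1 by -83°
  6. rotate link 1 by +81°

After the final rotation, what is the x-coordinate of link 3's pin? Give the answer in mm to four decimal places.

geometry: r = 49 mm, L = 189 mm, e = 1 mm; θ starts at 0°
rotate link 1 by +6°: θ ← 0° +6° = 6°
rotate link 1 by -74°: θ ← 6° -74° = -68°
rotate link 1 by +90°: θ ← -68° +90° = 22°
rotate link 1 by -83°: θ ← 22° -83° = -61°
rotate link 1 by +81°: θ ← -61° +81° = 20°
crank pin P = (r cos θ, r sin θ) = (46.044938, 16.758987)
h = r sin θ − e = 16.758987 − 1 = 15.758987
x = r cos θ + √(L² − h²) = 46.044938 + 188.341855 = 234.386793

234.3868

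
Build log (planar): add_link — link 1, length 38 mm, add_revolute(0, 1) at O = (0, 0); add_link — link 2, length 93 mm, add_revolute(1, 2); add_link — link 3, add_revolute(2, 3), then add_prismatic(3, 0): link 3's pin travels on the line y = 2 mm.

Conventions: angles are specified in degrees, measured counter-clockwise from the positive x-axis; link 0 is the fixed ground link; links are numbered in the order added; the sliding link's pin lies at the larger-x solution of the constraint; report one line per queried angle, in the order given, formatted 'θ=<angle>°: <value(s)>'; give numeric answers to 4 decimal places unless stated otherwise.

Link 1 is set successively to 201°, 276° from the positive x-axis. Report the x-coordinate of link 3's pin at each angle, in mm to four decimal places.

geometry: r = 38 mm, L = 93 mm, e = 2 mm
θ=201°: crank pin P = (r cos θ, r sin θ) = (-35.476056, -13.617982)
θ=201°: h = r sin θ − e = -13.617982 − 2 = -15.617982
θ=201°: x = r cos θ + √(L² − h²) = -35.476056 + 91.679216 = 56.203160
θ=276°: crank pin P = (r cos θ, r sin θ) = (3.972082, -37.791832)
θ=276°: h = r sin θ − e = -37.791832 − 2 = -39.791832
θ=276°: x = r cos θ + √(L² − h²) = 3.972082 + 84.057184 = 88.029265

θ=201°: 56.2032
θ=276°: 88.0293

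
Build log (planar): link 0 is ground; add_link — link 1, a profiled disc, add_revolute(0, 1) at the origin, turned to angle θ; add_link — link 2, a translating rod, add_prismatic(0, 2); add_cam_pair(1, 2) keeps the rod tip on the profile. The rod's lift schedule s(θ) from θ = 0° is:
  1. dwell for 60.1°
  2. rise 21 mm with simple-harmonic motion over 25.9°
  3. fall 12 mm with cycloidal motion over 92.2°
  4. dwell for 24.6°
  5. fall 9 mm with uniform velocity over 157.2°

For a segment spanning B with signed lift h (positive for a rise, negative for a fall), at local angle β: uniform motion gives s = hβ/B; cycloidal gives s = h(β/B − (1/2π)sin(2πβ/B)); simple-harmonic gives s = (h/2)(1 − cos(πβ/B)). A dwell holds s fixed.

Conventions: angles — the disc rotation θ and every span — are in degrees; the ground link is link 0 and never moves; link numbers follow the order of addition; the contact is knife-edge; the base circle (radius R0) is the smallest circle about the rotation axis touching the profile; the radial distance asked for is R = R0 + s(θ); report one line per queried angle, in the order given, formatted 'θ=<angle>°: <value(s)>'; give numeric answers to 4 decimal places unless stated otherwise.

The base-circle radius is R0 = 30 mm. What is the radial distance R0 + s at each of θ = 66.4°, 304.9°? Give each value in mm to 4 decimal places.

seg 1 [0°–60.1°] dwell: s stays 0.0000
seg 2 [60.1°–86°] simple-harmonic, h=21: θ=66.4° here. β=6.3, B=25.9. 21/2·(1 − cos(π·0.2432)) = 2.9195 → s = 2.9195
seg 2 [60.1°–86°] simple-harmonic, h=21: full span → s += 21 → s = 21.0000
seg 3 [86°–178.2°] cycloidal, h=-12: full span → s += -12 → s = 9.0000
seg 4 [178.2°–202.8°] dwell: s stays 9.0000
seg 5 [202.8°–360°] uniform, h=-9: θ=304.9° here. β=102.1, B=157.2. -9·102.1/157.2 = -5.8454 → s = 3.1546
θ=66.4°: R = R0 + s = 30 + 2.9195 = 32.9195
θ=304.9°: R = R0 + s = 30 + 3.1546 = 33.1546

θ=66.4°: 32.9195
θ=304.9°: 33.1546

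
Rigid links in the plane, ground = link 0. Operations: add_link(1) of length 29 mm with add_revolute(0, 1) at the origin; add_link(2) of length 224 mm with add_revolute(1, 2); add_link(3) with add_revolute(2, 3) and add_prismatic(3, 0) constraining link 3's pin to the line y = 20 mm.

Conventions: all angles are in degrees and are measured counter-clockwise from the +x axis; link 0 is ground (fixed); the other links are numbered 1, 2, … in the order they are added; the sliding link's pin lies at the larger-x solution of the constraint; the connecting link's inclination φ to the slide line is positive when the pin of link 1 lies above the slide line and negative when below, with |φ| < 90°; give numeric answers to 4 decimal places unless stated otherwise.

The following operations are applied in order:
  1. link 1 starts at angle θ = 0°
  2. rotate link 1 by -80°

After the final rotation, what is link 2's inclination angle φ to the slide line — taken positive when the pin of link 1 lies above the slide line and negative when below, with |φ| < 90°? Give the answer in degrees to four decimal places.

geometry: r = 29 mm, L = 224 mm, e = 20 mm; θ starts at 0°
rotate link 1 by -80°: θ ← 0° -80° = -80°
h = r sin θ − e = -28.559425 − 20 = -48.559425
sin φ = h / L = -48.559425 / 224 = -0.21678315
φ = arcsin(-0.21678315) = -12.520162°

-12.5202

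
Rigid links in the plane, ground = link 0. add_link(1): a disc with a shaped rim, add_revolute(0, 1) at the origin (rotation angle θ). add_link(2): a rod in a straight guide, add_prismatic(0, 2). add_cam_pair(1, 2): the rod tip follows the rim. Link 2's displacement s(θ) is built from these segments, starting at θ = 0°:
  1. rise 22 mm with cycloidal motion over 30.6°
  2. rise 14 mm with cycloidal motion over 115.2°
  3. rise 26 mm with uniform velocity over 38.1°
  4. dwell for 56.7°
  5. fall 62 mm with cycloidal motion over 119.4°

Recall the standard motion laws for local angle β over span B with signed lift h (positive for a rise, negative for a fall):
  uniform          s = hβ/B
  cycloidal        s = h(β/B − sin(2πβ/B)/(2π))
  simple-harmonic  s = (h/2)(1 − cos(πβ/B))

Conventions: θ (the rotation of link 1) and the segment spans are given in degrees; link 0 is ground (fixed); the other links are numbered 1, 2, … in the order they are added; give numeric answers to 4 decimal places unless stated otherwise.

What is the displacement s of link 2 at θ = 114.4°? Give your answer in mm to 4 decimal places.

segment 1 (0° to 30.6°, cycloidal, h = 22) is passed completely: s = 0.0000 + (22) = 22.0000
θ = 114.4° falls in segment 2 (30.6° to 145.8°, cycloidal, h = 14): β = 114.4 − 30.6 = 83.8°, B = 115.2°; Δs = 14·(0.7274 − sin(2π·0.7274)/(2π)) = 12.3898; s = 22.0000 + 12.3898 = 34.3898

34.3898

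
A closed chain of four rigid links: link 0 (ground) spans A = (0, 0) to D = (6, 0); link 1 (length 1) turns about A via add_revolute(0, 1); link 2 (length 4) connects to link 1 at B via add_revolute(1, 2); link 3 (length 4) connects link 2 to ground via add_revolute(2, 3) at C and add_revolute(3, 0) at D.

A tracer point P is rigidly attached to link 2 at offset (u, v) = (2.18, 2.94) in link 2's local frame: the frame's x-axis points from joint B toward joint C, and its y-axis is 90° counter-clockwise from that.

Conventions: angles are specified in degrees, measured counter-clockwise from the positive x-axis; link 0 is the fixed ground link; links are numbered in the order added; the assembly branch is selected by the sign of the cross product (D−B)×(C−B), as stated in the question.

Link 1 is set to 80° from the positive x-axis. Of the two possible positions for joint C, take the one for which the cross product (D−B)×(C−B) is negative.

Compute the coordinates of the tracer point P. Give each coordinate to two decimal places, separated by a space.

A=(0,0), D=(6.00,0)
B = A + 1.00·(cos80°, sin80°) = (0.1736, 0.9848)
|BD| = 5.9090
circle(B,4.00) ∩ circle(D,4.00): a=2.9545, h=2.6965
  candidates: C₊=(3.5362,3.1512) cross=15.933; C₋=(2.6374,-2.1664) cross=-15.933
  branch - wants cross < 0 → take C=(2.6374,-2.1664) (cross=-15.933)
ex = (C−B)/|BC| = (0.6159,-0.7878); ey = (0.7878,0.6159)
P = B + 2.18·ex + 2.94·ey = (3.8325,1.0783)

3.83 1.08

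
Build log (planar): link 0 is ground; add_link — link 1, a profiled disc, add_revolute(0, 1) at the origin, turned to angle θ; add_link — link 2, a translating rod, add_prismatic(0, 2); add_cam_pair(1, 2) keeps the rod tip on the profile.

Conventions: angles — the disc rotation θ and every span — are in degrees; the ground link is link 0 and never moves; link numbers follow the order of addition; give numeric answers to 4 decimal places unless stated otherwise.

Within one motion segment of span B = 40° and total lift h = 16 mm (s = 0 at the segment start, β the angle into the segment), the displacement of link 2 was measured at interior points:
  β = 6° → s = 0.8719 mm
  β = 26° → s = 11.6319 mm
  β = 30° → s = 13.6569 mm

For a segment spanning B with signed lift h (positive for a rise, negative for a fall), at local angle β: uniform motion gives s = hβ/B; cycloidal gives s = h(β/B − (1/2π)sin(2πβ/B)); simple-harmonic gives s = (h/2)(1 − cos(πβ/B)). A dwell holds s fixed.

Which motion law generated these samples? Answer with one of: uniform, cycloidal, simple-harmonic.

candidates at β/B = r: uniform s = h·r (linear in β); cycloidal s = h·(r − sin(2πr)/(2π)); simple-harmonic s = (h/2)(1 − cos(πr))
β=6°: printed 0.8719 | uniform 2.4000, cycloidal 0.3399, simple-harmonic 0.8719
β=26°: printed 11.6319 | uniform 10.4000, cycloidal 12.4601, simple-harmonic 11.6319
β=30°: printed 13.6569 | uniform 12.0000, cycloidal 14.5465, simple-harmonic 13.6569
only one law matches every sample → simple-harmonic

simple-harmonic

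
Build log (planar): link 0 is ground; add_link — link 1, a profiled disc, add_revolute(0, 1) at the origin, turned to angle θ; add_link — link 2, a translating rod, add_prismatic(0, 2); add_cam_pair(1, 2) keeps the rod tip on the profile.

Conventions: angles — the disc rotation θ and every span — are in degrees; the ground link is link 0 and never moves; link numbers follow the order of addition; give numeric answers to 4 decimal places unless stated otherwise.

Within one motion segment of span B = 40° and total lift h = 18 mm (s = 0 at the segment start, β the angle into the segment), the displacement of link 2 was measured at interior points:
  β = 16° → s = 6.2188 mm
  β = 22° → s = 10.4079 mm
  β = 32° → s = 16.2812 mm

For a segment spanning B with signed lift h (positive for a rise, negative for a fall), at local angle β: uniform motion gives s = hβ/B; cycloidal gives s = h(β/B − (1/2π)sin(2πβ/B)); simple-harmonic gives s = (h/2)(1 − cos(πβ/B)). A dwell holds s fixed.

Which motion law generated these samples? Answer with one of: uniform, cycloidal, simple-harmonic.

candidates at β/B = r: uniform s = h·r (linear in β); cycloidal s = h·(r − sin(2πr)/(2π)); simple-harmonic s = (h/2)(1 − cos(πr))
β=16°: printed 6.2188 | uniform 7.2000, cycloidal 5.5161, simple-harmonic 6.2188
β=22°: printed 10.4079 | uniform 9.9000, cycloidal 10.7853, simple-harmonic 10.4079
β=32°: printed 16.2812 | uniform 14.4000, cycloidal 17.1246, simple-harmonic 16.2812
only one law matches every sample → simple-harmonic

simple-harmonic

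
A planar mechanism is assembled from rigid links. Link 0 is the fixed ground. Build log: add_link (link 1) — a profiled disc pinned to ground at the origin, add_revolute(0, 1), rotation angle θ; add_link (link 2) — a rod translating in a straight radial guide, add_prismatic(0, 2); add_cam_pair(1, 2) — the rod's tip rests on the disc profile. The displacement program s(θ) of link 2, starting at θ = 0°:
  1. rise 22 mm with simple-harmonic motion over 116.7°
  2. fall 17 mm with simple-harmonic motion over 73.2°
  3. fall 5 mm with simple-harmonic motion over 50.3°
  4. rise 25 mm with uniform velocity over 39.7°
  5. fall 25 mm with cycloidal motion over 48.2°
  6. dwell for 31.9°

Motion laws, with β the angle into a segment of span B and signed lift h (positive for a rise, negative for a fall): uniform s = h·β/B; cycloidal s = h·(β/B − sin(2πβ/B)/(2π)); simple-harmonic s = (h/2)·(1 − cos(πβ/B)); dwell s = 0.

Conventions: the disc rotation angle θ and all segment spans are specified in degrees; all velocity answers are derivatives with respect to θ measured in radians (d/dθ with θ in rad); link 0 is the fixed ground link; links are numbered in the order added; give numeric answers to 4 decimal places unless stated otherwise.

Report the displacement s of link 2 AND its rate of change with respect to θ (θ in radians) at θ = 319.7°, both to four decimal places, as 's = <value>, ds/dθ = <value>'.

seg 1 [0°–116.7°] simple-harmonic, h=22: full span → s += 22 → s = 22.0000
seg 2 [116.7°–189.9°] simple-harmonic, h=-17: full span → s += -17 → s = 5.0000
seg 3 [189.9°–240.2°] simple-harmonic, h=-5: full span → s += -5 → s = 0.0000
seg 4 [240.2°–279.9°] uniform, h=25: full span → s += 25 → s = 25.0000
seg 5 [279.9°–328.1°] cycloidal, h=-25: θ=319.7° here. β=39.8, B=48.2. -25·(0.8257 − sin(2π·0.8257)/(2π)) = -24.1801 → s = 0.8199
velocity in seg [279.9°–328.1°] (cycloidal), θ in radians: β = 39.8° = 0.6946 rad, B = 48.2° = 0.8412 rad; ds/dθ = (h/B)(1 − cos(2πβ/B)) = ((-25)/0.8412)(1 − cos(2π·0.8257)) = -16.105494 mm/rad

s = 0.8199, ds/dθ = -16.1055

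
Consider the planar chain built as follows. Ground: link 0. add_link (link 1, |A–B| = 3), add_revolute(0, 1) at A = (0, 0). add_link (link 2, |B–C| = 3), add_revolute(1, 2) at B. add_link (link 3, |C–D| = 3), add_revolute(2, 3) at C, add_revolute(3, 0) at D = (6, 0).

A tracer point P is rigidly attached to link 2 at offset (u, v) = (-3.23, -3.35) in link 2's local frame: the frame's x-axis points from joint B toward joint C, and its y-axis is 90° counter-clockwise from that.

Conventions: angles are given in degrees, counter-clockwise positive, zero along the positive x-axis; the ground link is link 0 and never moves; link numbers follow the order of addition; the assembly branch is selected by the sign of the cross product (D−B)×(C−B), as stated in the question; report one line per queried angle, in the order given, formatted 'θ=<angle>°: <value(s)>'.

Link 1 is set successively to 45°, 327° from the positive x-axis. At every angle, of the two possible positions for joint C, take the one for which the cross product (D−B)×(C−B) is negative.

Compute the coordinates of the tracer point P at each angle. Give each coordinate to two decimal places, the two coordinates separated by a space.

A=(0,0), D=(6.00,0)
θ=45°: B = A + 3.00·(cos45°, sin45°) = (2.1213, 2.1213)
θ=45°: |BD| = 4.4209
θ=45°: circle(B,3.00) ∩ circle(D,3.00): a=2.2104, h=2.0283
θ=45°:   candidates: C₊=(5.0339,2.8402) cross=8.967; C₋=(3.0874,-0.7189) cross=-8.967
θ=45°:   branch - wants cross < 0 → take C=(3.0874,-0.7189) (cross=-8.967)
θ=45°: ex = (C−B)/|BC| = (0.3220,-0.9467); ey = (0.9467,0.3220)
θ=45°: P = B + -3.23·ex + -3.35·ey = (-2.0904,4.1005)
θ=327°: B = A + 3.00·(cos327°, sin327°) = (2.5160, -1.6339)
θ=327°: |BD| = 3.8481
θ=327°: circle(B,3.00) ∩ circle(D,3.00): a=1.9240, h=2.3017
θ=327°:   candidates: C₊=(3.2807,1.2670) cross=8.857; C₋=(5.2353,-2.9009) cross=-8.857
θ=327°:   branch - wants cross < 0 → take C=(5.2353,-2.9009) (cross=-8.857)
θ=327°: ex = (C−B)/|BC| = (0.9064,-0.4223); ey = (0.4223,0.9064)
θ=327°: P = B + -3.23·ex + -3.35·ey = (-1.8266,-3.3064)

θ=45°: -2.09 4.10
θ=327°: -1.83 -3.31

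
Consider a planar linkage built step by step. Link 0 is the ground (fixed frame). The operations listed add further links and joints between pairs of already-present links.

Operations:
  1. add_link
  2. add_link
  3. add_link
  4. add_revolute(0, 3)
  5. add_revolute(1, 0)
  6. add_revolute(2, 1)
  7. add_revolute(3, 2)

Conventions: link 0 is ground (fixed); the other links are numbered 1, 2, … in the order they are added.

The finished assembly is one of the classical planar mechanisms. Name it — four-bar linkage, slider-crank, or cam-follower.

links: 4 (incl. ground); joints: 4 revolute, 0 prismatic, 0 higher (cam) pair, forming one closed loop
4 links in a single 4R loop → four-bar linkage

four-bar linkage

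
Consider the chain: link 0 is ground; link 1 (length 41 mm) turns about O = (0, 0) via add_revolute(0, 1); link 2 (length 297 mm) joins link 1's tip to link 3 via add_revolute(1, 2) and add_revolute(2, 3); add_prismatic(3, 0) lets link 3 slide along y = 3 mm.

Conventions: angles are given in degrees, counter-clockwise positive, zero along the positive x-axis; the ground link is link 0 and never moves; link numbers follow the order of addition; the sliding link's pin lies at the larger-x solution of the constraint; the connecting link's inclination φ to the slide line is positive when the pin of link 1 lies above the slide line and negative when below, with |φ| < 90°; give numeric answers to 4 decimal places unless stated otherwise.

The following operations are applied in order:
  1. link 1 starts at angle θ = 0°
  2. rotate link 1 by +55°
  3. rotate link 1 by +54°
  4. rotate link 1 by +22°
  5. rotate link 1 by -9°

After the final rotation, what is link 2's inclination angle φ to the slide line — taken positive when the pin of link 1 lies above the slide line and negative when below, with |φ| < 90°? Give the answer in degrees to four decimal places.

geometry: r = 41 mm, L = 297 mm, e = 3 mm; θ starts at 0°
rotate link 1 by +55°: θ ← 0° +55° = 55°
rotate link 1 by +54°: θ ← 55° +54° = 109°
rotate link 1 by +22°: θ ← 109° +22° = 131°
rotate link 1 by -9°: θ ← 131° -9° = 122°
h = r sin θ − e = 34.769972 − 3 = 31.769972
sin φ = h / L = 31.769972 / 297 = 0.10696960
φ = arcsin(0.10696960) = 6.140656°

6.1407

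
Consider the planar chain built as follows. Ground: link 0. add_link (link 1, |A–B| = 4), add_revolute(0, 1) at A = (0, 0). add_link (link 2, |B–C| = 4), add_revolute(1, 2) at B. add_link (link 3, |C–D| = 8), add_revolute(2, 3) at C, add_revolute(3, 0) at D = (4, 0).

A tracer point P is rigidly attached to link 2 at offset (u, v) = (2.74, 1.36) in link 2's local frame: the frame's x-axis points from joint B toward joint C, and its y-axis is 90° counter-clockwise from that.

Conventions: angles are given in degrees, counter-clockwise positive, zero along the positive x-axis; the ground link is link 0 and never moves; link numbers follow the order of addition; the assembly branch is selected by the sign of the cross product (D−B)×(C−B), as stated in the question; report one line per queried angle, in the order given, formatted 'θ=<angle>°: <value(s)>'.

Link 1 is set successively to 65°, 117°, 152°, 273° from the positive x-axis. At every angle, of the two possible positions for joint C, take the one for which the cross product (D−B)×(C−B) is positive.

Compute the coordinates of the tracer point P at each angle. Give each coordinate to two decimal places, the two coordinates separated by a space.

A=(0,0), D=(4.00,0)
θ=65°: B = A + 4.00·(cos65°, sin65°) = (1.6905, 3.6252)
θ=65°: |BD| = 4.2984
θ=65°: circle(B,4.00) ∩ circle(D,8.00): a=-3.4343, h=2.0508
θ=65°:   candidates: C₊=(1.5749,7.6236) cross=8.815; C₋=(-1.8844,5.4198) cross=-8.815
θ=65°:   branch + wants cross > 0 → take C=(1.5749,7.6236) (cross=8.815)
θ=65°: ex = (C−B)/|BC| = (-0.0289,0.9996); ey = (-0.9996,-0.0289)
θ=65°: P = B + 2.74·ex + 1.36·ey = (0.2518,6.3248)
θ=117°: B = A + 4.00·(cos117°, sin117°) = (-1.8160, 3.5640)
θ=117°: |BD| = 6.8211
θ=117°: circle(B,4.00) ∩ circle(D,8.00): a=-0.1079, h=3.9985
θ=117°:   candidates: C₊=(0.1813,7.0297) cross=27.275; C₋=(-3.9972,0.2111) cross=-27.275
θ=117°:   branch + wants cross > 0 → take C=(0.1813,7.0297) (cross=27.275)
θ=117°: ex = (C−B)/|BC| = (0.4993,0.8664); ey = (-0.8664,0.4993)
θ=117°: P = B + 2.74·ex + 1.36·ey = (-1.6262,6.6171)
θ=152°: B = A + 4.00·(cos152°, sin152°) = (-3.5318, 1.8779)
θ=152°: |BD| = 7.7624
θ=152°: circle(B,4.00) ∩ circle(D,8.00): a=0.7893, h=3.9213
θ=152°:   candidates: C₊=(-1.8172,5.4918) cross=30.439; C₋=(-3.7146,-2.1179) cross=-30.439
θ=152°:   branch + wants cross > 0 → take C=(-1.8172,5.4918) (cross=30.439)
θ=152°: ex = (C−B)/|BC| = (0.4286,0.9035); ey = (-0.9035,0.4286)
θ=152°: P = B + 2.74·ex + 1.36·ey = (-3.5860,4.9364)
θ=273°: B = A + 4.00·(cos273°, sin273°) = (0.2093, -3.9945)
θ=273°: |BD| = 5.5068
θ=273°: circle(B,4.00) ∩ circle(D,8.00): a=-1.6048, h=3.6640
θ=273°:   candidates: C₊=(-3.5531,-2.6365) cross=20.177; C₋=(1.7624,-7.6807) cross=-20.177
θ=273°:   branch + wants cross > 0 → take C=(-3.5531,-2.6365) (cross=20.177)
θ=273°: ex = (C−B)/|BC| = (-0.9406,0.3395); ey = (-0.3395,-0.9406)
θ=273°: P = B + 2.74·ex + 1.36·ey = (-2.8296,-4.3435)

θ=65°: 0.25 6.32
θ=117°: -1.63 6.62
θ=152°: -3.59 4.94
θ=273°: -2.83 -4.34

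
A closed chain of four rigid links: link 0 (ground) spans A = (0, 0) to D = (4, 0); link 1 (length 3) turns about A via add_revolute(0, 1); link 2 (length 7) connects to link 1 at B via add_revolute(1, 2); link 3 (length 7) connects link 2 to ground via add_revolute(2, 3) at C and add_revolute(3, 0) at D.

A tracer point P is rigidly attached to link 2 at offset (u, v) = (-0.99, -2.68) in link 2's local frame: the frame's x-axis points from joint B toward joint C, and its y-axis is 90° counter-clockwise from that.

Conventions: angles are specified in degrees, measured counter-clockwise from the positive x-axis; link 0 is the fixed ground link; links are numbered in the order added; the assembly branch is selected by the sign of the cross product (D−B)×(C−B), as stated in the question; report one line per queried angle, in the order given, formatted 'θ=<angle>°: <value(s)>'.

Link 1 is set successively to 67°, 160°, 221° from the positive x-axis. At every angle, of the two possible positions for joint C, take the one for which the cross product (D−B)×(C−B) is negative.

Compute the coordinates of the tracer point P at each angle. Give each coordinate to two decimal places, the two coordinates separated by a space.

A=(0,0), D=(4.00,0)
θ=67°: B = A + 3.00·(cos67°, sin67°) = (1.1722, 2.7615)
θ=67°: |BD| = 3.9525
θ=67°: circle(B,7.00) ∩ circle(D,7.00): a=1.9763, h=6.7152
θ=67°:   candidates: C₊=(7.2778,6.1851) cross=26.542; C₋=(-2.1056,-3.4236) cross=-26.542
θ=67°:   branch - wants cross < 0 → take C=(-2.1056,-3.4236) (cross=-26.542)
θ=67°: ex = (C−B)/|BC| = (-0.4683,-0.8836); ey = (0.8836,-0.4683)
θ=67°: P = B + -0.99·ex + -2.68·ey = (-0.7322,4.8912)
θ=160°: B = A + 3.00·(cos160°, sin160°) = (-2.8191, 1.0261)
θ=160°: |BD| = 6.8958
θ=160°: circle(B,7.00) ∩ circle(D,7.00): a=3.4479, h=6.0919
θ=160°:   candidates: C₊=(1.4969,6.5372) cross=42.009; C₋=(-0.3160,-5.5111) cross=-42.009
θ=160°:   branch - wants cross < 0 → take C=(-0.3160,-5.5111) (cross=-42.009)
θ=160°: ex = (C−B)/|BC| = (0.3576,-0.9339); ey = (0.9339,0.3576)
θ=160°: P = B + -0.99·ex + -2.68·ey = (-5.6759,0.9923)
θ=221°: B = A + 3.00·(cos221°, sin221°) = (-2.2641, -1.9682)
θ=221°: |BD| = 6.5661
θ=221°: circle(B,7.00) ∩ circle(D,7.00): a=3.2830, h=6.1824
θ=221°:   candidates: C₊=(-0.9852,4.9140) cross=40.594; C₋=(2.7211,-6.8822) cross=-40.594
θ=221°:   branch - wants cross < 0 → take C=(2.7211,-6.8822) (cross=-40.594)
θ=221°: ex = (C−B)/|BC| = (0.7122,-0.7020); ey = (0.7020,0.7122)
θ=221°: P = B + -0.99·ex + -2.68·ey = (-4.8505,-3.1818)

θ=67°: -0.73 4.89
θ=160°: -5.68 0.99
θ=221°: -4.85 -3.18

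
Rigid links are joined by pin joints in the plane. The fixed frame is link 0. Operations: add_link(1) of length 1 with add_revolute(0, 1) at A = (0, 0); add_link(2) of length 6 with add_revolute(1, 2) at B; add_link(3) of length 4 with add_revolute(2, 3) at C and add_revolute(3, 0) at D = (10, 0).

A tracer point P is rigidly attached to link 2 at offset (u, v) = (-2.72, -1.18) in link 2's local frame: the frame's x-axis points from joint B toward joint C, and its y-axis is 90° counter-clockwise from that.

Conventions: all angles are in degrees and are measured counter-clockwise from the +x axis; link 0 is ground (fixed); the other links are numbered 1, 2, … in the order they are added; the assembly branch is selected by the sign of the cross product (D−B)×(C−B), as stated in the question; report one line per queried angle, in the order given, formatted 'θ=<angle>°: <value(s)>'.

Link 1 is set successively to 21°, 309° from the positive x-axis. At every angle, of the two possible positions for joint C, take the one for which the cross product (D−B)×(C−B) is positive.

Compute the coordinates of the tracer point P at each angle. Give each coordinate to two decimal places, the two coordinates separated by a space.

A=(0,0), D=(10.00,0)
θ=21°: B = A + 1.00·(cos21°, sin21°) = (0.9336, 0.3584)
θ=21°: |BD| = 9.0735
θ=21°: circle(B,6.00) ∩ circle(D,4.00): a=5.6389, h=2.0502
θ=21°:   candidates: C₊=(6.6490,2.1842) cross=18.602; C₋=(6.4871,-1.9129) cross=-18.602
θ=21°:   branch + wants cross > 0 → take C=(6.6490,2.1842) (cross=18.602)
θ=21°: ex = (C−B)/|BC| = (0.9526,0.3043); ey = (-0.3043,0.9526)
θ=21°: P = B + -2.72·ex + -1.18·ey = (-1.2983,-1.5934)
θ=309°: B = A + 1.00·(cos309°, sin309°) = (0.6293, -0.7771)
θ=309°: |BD| = 9.4029
θ=309°: circle(B,6.00) ∩ circle(D,4.00): a=5.7649, h=1.6630
θ=309°:   candidates: C₊=(6.2371,1.3566) cross=15.637; C₋=(6.5120,-1.9580) cross=-15.637
θ=309°:   branch + wants cross > 0 → take C=(6.2371,1.3566) (cross=15.637)
θ=309°: ex = (C−B)/|BC| = (0.9346,0.3556); ey = (-0.3556,0.9346)
θ=309°: P = B + -2.72·ex + -1.18·ey = (-1.4932,-2.8473)

θ=21°: -1.30 -1.59
θ=309°: -1.49 -2.85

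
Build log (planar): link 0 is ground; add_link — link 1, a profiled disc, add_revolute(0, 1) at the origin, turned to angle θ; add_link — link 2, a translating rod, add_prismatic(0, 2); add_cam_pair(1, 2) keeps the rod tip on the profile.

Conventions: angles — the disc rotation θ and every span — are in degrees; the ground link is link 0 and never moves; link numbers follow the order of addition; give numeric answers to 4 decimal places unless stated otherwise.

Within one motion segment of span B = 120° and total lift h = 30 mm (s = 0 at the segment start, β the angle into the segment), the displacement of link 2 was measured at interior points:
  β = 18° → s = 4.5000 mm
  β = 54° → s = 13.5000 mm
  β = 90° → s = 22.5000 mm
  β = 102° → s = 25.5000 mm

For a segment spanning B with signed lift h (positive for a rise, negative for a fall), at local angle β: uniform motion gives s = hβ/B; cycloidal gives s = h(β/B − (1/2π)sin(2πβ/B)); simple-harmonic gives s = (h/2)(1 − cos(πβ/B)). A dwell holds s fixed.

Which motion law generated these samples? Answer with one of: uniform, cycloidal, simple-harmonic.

candidates at β/B = r: uniform s = h·r (linear in β); cycloidal s = h·(r − sin(2πr)/(2π)); simple-harmonic s = (h/2)(1 − cos(πr))
β=18°: printed 4.5000 | uniform 4.5000, cycloidal 0.6372, simple-harmonic 1.6349
β=54°: printed 13.5000 | uniform 13.5000, cycloidal 12.0246, simple-harmonic 12.6535
β=90°: printed 22.5000 | uniform 22.5000, cycloidal 27.2746, simple-harmonic 25.6066
β=102°: printed 25.5000 | uniform 25.5000, cycloidal 29.3628, simple-harmonic 28.3651
only one law matches every sample → uniform

uniform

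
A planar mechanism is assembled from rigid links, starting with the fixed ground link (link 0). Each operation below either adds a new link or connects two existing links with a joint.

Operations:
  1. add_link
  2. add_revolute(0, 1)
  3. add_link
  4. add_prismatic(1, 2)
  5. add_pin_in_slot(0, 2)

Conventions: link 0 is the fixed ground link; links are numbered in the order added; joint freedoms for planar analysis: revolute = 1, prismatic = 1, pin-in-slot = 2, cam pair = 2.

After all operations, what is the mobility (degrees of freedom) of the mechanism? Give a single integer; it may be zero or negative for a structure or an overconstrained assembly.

link 0 = ground. State L|J1|J2 = 1|0|0
+link1  2|0|0
R(0,1) f=1→J1  2|1|0
+link2  3|1|0
P(1,2) f=1→J1  3|2|0
PS(0,2) f=2→J2  3|2|1
M = 3(3−1)−2·2−1 = 6−4−1 = 1

M = 1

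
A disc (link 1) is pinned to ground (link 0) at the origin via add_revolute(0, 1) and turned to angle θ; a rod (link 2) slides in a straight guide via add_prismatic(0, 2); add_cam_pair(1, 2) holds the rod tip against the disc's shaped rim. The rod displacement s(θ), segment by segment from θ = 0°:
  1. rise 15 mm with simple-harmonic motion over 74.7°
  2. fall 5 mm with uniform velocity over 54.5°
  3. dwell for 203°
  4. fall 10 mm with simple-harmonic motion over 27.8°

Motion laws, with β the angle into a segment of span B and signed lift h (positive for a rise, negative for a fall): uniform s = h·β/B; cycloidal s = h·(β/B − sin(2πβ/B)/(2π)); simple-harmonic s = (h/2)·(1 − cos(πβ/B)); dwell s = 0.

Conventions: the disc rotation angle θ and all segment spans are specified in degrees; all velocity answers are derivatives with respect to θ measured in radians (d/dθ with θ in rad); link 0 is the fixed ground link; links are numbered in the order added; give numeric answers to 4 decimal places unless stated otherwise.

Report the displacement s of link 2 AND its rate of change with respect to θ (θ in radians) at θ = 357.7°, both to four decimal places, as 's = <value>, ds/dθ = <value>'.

segment 1 (0° to 74.7°, simple-harmonic, h = 15) is passed completely: s = 0.0000 + (15) = 15.0000
segment 2 (74.7° to 129.2°, uniform, h = -5) is passed completely: s = 15.0000 + (-5) = 10.0000
segment 3 (129.2° to 332.2°, dwell): s unchanged at 10.0000
θ = 357.7° falls in segment 4 (332.2° to 360°, simple-harmonic, h = -10): β = 357.7 − 332.2 = 25.5°, B = 27.8°; Δs = -10/2·(1 − cos(π·0.9173)) = -9.8321; s = 10.0000 − 9.8321 = 0.1679
velocity in seg [332.2°–360°] (simple-harmonic), θ in radians: β = 25.5° = 0.4451 rad, B = 27.8° = 0.4852 rad; ds/dθ = (πh/(2B)) sin(πβ/B) = (π·(-10)/(2·0.4852)) sin(π·0.9173) = -8.320122 mm/rad

s = 0.1679, ds/dθ = -8.3201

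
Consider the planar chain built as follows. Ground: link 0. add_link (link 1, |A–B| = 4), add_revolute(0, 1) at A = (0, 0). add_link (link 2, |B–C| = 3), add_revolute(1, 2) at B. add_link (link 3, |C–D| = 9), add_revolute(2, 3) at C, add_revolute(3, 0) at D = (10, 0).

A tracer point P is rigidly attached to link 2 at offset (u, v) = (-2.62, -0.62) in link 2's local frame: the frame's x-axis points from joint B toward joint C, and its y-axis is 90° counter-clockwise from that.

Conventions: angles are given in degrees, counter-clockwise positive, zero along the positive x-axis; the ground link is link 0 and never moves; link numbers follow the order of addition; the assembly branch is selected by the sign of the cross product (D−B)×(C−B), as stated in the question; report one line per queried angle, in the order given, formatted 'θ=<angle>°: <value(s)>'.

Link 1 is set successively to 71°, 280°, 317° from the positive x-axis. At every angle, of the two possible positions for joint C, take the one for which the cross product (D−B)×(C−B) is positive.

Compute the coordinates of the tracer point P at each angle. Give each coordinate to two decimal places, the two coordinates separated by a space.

A=(0,0), D=(10.00,0)
θ=71°: B = A + 4.00·(cos71°, sin71°) = (1.3023, 3.7821)
θ=71°: |BD| = 9.4844
θ=71°: circle(B,3.00) ∩ circle(D,9.00): a=0.9465, h=2.8468
θ=71°:   candidates: C₊=(3.3055,6.0153) cross=27.000; C₋=(1.0351,0.7940) cross=-27.000
θ=71°:   branch + wants cross > 0 → take C=(3.3055,6.0153) (cross=27.000)
θ=71°: ex = (C−B)/|BC| = (0.6677,0.7444); ey = (-0.7444,0.6677)
θ=71°: P = B + -2.62·ex + -0.62·ey = (0.0143,1.4178)
θ=280°: B = A + 4.00·(cos280°, sin280°) = (0.6946, -3.9392)
θ=280°: |BD| = 10.1049
θ=280°: circle(B,3.00) ∩ circle(D,9.00): a=1.4898, h=2.6039
θ=280°:   candidates: C₊=(1.0514,-0.9605) cross=26.313; C₋=(3.0816,-5.7564) cross=-26.313
θ=280°:   branch + wants cross > 0 → take C=(1.0514,-0.9605) (cross=26.313)
θ=280°: ex = (C−B)/|BC| = (0.1189,0.9929); ey = (-0.9929,0.1189)
θ=280°: P = B + -2.62·ex + -0.62·ey = (0.9986,-6.6144)
θ=317°: B = A + 4.00·(cos317°, sin317°) = (2.9254, -2.7280)
θ=317°: |BD| = 7.5823
θ=317°: circle(B,3.00) ∩ circle(D,9.00): a=-0.9567, h=2.8434
θ=317°:   candidates: C₊=(1.0098,-0.4192) cross=21.559; C₋=(3.0558,-5.7252) cross=-21.559
θ=317°:   branch + wants cross > 0 → take C=(1.0098,-0.4192) (cross=21.559)
θ=317°: ex = (C−B)/|BC| = (-0.6385,0.7696); ey = (-0.7696,-0.6385)
θ=317°: P = B + -2.62·ex + -0.62·ey = (5.0756,-4.3484)

θ=71°: 0.01 1.42
θ=280°: 1.00 -6.61
θ=317°: 5.08 -4.35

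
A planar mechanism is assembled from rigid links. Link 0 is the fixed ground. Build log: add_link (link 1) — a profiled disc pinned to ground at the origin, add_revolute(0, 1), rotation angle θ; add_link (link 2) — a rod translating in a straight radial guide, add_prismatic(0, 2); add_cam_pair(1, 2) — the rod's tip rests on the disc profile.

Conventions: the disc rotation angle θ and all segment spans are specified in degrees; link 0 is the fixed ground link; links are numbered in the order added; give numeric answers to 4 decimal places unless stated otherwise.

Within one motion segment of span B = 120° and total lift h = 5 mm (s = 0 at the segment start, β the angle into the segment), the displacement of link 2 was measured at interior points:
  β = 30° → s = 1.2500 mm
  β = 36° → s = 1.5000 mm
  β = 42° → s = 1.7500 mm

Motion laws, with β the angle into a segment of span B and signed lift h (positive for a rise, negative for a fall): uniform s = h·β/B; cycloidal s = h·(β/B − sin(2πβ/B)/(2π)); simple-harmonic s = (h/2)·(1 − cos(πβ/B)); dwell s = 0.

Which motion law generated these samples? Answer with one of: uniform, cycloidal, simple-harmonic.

candidates at β/B = r: uniform s = h·r (linear in β); cycloidal s = h·(r − sin(2πr)/(2π)); simple-harmonic s = (h/2)(1 − cos(πr))
β=30°: printed 1.2500 | uniform 1.2500, cycloidal 0.4542, simple-harmonic 0.7322
β=36°: printed 1.5000 | uniform 1.5000, cycloidal 0.7432, simple-harmonic 1.0305
β=42°: printed 1.7500 | uniform 1.7500, cycloidal 1.1062, simple-harmonic 1.3650
only one law matches every sample → uniform

uniform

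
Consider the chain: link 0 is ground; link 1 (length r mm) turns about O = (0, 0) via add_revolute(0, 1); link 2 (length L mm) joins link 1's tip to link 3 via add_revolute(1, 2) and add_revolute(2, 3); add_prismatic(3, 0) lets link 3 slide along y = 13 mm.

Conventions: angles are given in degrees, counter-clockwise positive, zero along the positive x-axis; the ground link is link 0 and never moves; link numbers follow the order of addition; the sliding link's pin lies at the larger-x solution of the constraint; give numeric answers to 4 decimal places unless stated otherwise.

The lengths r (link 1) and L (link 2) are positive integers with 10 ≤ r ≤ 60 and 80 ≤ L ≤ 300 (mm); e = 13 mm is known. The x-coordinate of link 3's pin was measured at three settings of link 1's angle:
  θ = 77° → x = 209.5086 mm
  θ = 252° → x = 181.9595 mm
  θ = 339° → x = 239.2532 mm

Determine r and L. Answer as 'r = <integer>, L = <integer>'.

constraint per measurement: (x − r cos θ)² + (r sin θ − e)² = L²
subtracting the θ₁ and θ₂ equations cancels the r² and L² terms:
r = (x₁² − x₂²) / (2[(x₁cos θ₁ + e sin θ₁) − (x₂cos θ₂ + e sin θ₂)]) = 41.9999 → r = 42
L² = (x₁ − r cos θ₁)² + (r sin θ₁ − e)² = 40803.9902 → L = 202.0000 → L = 202
check at θ₃=339°: x = 239.2532 (printed 239.2532) ✓

r = 42, L = 202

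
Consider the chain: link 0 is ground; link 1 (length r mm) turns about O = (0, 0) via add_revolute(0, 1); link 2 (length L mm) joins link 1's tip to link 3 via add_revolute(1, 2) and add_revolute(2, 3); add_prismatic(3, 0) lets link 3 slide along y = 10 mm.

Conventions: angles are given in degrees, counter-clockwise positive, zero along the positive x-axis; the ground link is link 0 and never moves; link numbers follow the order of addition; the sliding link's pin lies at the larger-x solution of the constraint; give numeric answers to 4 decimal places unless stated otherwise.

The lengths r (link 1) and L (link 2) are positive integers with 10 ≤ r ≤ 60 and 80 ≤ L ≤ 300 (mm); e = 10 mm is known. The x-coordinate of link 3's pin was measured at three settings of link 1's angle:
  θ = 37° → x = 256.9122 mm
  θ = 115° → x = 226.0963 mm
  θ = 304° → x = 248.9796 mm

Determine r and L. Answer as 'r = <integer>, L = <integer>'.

constraint per measurement: (x − r cos θ)² + (r sin θ − e)² = L²
subtracting the θ₁ and θ₂ equations cancels the r² and L² terms:
r = (x₁² − x₂²) / (2[(x₁cos θ₁ + e sin θ₁) − (x₂cos θ₂ + e sin θ₂)]) = 25.0000 → r = 25
L² = (x₁ − r cos θ₁)² + (r sin θ₁ − e)² = 56169.0107 → L = 237.0000 → L = 237
check at θ₃=304°: x = 248.9796 (printed 248.9796) ✓

r = 25, L = 237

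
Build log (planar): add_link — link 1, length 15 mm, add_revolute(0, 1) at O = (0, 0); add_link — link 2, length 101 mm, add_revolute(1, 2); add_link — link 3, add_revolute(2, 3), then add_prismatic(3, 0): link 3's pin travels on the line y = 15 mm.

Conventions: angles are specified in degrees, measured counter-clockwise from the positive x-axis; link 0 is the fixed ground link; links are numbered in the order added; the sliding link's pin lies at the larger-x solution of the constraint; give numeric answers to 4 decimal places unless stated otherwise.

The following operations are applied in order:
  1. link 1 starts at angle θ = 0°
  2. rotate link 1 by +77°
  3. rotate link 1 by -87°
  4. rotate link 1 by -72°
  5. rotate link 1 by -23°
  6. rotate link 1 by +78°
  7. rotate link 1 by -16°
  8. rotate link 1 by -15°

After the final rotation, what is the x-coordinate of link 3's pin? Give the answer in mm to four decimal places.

geometry: r = 15 mm, L = 101 mm, e = 15 mm; θ starts at 0°
rotate link 1 by +77°: θ ← 0° +77° = 77°
rotate link 1 by -87°: θ ← 77° -87° = -10°
rotate link 1 by -72°: θ ← -10° -72° = -82°
rotate link 1 by -23°: θ ← -82° -23° = -105°
rotate link 1 by +78°: θ ← -105° +78° = -27°
rotate link 1 by -16°: θ ← -27° -16° = -43°
rotate link 1 by -15°: θ ← -43° -15° = -58°
crank pin P = (r cos θ, r sin θ) = (7.948789, -12.720721)
h = r sin θ − e = -12.720721 − 15 = -27.720721
x = r cos θ + √(L² − h²) = 7.948789 + 97.121376 = 105.070165

105.0702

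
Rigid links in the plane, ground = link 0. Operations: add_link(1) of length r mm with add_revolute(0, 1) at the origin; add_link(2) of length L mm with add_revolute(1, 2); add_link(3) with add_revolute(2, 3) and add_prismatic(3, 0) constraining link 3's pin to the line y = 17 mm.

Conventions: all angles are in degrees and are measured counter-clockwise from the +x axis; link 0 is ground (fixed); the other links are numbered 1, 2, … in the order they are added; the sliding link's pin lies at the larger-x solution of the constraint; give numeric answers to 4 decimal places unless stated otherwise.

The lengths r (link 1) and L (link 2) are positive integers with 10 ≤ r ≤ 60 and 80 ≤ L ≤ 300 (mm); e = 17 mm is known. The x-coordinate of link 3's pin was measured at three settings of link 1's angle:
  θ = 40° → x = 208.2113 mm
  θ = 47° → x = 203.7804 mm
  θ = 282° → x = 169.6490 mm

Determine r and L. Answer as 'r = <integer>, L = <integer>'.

constraint per measurement: (x − r cos θ)² + (r sin θ − e)² = L²
subtracting the θ₁ and θ₂ equations cancels the r² and L² terms:
r = (x₁² − x₂²) / (2[(x₁cos θ₁ + e sin θ₁) − (x₂cos θ₂ + e sin θ₂)]) = 47.9999 → r = 48
L² = (x₁ − r cos θ₁)² + (r sin θ₁ − e)² = 29584.0016 → L = 172.0000 → L = 172
check at θ₃=282°: x = 169.6490 (printed 169.6490) ✓

r = 48, L = 172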